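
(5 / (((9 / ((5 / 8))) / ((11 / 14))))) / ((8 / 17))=4675 / 8064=0.58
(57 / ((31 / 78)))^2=19766916 / 961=20569.11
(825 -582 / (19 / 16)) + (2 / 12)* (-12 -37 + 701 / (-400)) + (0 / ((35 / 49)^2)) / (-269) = 4961827 / 15200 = 326.44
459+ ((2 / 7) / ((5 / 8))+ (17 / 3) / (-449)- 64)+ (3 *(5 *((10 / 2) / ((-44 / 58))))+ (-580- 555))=-869599921 / 1037190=-838.42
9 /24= 3 /8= 0.38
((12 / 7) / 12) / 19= 1 / 133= 0.01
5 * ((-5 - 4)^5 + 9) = -295200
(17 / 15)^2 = 289 / 225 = 1.28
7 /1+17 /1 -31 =-7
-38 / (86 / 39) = -741 / 43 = -17.23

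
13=13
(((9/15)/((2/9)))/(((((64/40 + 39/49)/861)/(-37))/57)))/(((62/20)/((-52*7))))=4372310173140/18197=240276428.70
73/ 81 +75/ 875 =0.99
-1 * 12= -12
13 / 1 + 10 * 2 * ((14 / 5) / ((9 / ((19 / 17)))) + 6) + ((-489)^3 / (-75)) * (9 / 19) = 53681118746 / 72675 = 738646.28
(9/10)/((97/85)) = 153/194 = 0.79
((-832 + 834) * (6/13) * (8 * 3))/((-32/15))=-135/13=-10.38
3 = 3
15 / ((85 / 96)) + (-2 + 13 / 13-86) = -1191 / 17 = -70.06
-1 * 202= -202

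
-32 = -32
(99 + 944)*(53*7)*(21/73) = 8126013/73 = 111315.25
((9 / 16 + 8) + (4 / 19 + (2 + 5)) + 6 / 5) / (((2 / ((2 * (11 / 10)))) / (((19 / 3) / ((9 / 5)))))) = 283789 / 4320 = 65.69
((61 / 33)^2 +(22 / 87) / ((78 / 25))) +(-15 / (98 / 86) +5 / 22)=-379732219 / 40234194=-9.44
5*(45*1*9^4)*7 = 10333575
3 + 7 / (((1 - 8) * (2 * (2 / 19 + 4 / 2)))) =221 / 80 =2.76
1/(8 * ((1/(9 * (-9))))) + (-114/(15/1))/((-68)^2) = -14633/1445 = -10.13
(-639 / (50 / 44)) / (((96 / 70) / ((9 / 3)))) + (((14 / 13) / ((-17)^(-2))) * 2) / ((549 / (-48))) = -122232817 / 95160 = -1284.50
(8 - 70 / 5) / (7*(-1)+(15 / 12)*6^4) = -6 / 1613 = -0.00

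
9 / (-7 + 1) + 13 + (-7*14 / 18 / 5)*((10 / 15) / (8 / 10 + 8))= 3391 / 297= 11.42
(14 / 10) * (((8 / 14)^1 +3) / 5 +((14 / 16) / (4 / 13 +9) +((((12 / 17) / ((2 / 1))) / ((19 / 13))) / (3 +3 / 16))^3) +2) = 630184234131611 / 160261679026328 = 3.93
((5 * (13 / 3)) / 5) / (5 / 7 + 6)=91 / 141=0.65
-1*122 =-122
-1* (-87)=87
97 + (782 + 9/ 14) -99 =10929/ 14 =780.64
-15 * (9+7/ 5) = -156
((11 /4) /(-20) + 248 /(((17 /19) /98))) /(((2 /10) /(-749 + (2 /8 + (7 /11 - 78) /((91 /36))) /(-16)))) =-101468350.18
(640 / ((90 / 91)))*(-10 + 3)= -40768 / 9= -4529.78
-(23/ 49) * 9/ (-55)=207/ 2695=0.08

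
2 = 2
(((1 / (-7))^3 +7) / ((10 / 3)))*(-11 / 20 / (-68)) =99 / 5831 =0.02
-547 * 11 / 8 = -6017 / 8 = -752.12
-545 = -545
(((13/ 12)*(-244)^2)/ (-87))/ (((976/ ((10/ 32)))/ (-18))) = 3965/ 928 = 4.27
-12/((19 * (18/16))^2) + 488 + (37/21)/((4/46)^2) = 196768517/272916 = 720.99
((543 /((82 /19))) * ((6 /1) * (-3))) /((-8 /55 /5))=25534575 /328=77849.31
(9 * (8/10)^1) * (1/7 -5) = -1224/35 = -34.97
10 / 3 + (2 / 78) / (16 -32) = 693 / 208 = 3.33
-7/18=-0.39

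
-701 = -701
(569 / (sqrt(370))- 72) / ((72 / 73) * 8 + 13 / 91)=-5.28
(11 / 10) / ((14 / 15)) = 33 / 28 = 1.18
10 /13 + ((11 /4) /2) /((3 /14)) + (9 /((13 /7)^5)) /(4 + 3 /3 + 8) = 418034609 /57921708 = 7.22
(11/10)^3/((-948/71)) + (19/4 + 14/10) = 5735699/948000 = 6.05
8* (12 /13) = 96 /13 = 7.38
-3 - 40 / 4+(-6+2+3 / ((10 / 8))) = -73 / 5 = -14.60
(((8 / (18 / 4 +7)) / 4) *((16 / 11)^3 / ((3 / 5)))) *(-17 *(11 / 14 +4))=-46653440 / 642873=-72.57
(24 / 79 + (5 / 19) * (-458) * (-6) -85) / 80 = 958331 / 120080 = 7.98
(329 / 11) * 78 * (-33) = -76986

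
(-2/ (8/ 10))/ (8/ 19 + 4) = -95/ 168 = -0.57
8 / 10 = 4 / 5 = 0.80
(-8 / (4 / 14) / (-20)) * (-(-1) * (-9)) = -63 / 5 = -12.60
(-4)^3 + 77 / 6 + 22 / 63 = -6403 / 126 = -50.82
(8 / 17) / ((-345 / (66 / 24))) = -22 / 5865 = -0.00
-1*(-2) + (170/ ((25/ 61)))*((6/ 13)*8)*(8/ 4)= 199234/ 65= 3065.14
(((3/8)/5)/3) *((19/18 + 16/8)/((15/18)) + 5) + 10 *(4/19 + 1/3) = 2149/380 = 5.66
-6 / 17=-0.35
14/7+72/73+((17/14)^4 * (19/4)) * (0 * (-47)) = 218/73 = 2.99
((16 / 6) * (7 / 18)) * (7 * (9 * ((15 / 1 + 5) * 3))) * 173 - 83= 678077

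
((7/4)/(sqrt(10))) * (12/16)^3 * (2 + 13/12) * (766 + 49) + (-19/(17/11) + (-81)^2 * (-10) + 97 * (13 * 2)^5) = 379953 * sqrt(10)/2048 + 19591273445/17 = 1152428436.38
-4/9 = -0.44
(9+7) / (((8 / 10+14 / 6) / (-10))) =-2400 / 47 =-51.06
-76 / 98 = -38 / 49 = -0.78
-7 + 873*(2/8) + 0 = 211.25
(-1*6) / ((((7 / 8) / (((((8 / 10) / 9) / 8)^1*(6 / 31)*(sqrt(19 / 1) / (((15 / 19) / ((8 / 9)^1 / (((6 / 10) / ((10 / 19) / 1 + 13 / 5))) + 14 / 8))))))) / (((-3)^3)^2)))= -94284*sqrt(19) / 1085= -378.78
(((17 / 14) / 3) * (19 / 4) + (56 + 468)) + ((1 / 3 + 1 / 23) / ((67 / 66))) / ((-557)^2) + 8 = 42884527699687 / 80319743112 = 533.92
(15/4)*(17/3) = 85/4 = 21.25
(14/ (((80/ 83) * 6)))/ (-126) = -0.02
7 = 7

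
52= 52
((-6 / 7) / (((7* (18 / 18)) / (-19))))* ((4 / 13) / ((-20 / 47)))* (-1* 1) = 5358 / 3185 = 1.68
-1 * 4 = -4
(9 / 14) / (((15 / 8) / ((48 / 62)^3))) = 0.16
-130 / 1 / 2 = -65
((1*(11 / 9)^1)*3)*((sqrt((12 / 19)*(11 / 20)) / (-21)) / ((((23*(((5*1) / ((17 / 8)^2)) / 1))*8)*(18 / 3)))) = -3179*sqrt(3135) / 2114380800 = -0.00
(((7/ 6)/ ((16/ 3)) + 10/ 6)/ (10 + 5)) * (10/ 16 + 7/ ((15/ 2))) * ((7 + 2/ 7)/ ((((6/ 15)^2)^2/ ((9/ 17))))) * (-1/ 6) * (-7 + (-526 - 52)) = 2877.44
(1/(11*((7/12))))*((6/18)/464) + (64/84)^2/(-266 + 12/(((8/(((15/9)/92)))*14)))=-16291787/7868963124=-0.00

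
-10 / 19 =-0.53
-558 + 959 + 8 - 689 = -280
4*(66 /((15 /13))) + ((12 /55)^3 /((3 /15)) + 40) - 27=241.85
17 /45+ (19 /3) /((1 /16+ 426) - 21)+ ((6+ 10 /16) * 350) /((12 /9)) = 1739.46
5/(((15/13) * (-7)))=-13/21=-0.62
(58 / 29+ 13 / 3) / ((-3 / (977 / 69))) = -18563 / 621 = -29.89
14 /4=7 /2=3.50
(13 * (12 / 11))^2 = 24336 / 121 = 201.12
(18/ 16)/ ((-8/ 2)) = -9/ 32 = -0.28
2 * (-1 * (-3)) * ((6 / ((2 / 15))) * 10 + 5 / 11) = 2702.73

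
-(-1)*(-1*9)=-9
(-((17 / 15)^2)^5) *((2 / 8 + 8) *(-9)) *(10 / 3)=22175932904939 / 25628906250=865.27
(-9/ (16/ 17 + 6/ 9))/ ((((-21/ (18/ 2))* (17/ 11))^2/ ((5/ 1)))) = -147015/ 68306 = -2.15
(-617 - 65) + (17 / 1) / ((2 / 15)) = -1109 / 2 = -554.50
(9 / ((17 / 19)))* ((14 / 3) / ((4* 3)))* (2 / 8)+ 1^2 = 269 / 136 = 1.98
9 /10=0.90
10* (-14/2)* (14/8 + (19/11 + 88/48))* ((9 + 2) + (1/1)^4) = -49070/11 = -4460.91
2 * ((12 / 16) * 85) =255 / 2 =127.50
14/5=2.80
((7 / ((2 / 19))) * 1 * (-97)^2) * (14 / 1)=8759779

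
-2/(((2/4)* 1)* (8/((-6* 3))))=9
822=822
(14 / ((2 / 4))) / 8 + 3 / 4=17 / 4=4.25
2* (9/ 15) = 6/ 5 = 1.20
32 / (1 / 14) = 448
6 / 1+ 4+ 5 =15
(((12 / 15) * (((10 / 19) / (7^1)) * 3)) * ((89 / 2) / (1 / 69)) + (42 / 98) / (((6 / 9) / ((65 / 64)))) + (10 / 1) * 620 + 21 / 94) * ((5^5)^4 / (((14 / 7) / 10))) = 2577221788883209228515625 / 800128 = 3221011874204138873.42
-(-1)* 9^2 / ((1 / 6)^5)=629856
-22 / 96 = -11 / 48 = -0.23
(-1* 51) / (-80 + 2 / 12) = 306 / 479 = 0.64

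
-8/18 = -4/9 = -0.44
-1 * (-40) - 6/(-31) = 1246/31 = 40.19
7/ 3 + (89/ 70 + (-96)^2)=1936117/ 210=9219.60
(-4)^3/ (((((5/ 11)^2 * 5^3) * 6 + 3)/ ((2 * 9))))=-46464/ 6371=-7.29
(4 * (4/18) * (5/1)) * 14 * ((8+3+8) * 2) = 21280/9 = 2364.44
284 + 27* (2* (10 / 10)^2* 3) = 446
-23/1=-23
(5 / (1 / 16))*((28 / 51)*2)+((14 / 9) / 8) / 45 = 2419319 / 27540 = 87.85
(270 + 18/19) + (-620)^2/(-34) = -11034.93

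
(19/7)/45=19/315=0.06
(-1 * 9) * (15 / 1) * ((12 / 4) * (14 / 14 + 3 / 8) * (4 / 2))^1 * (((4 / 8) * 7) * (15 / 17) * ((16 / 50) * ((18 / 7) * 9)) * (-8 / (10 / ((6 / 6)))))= 1732104 / 85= 20377.69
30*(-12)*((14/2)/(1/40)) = -100800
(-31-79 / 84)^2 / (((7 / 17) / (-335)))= -40995394855 / 49392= -830000.71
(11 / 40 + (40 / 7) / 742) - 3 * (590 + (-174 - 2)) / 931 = -2075067 / 1973720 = -1.05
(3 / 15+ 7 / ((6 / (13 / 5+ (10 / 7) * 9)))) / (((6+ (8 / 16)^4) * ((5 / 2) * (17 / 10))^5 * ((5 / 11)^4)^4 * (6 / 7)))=720656448092642527105024 / 945690277862548828125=762.04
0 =0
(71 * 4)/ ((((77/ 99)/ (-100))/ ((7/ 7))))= -255600/ 7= -36514.29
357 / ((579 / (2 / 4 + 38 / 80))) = 4641 / 7720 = 0.60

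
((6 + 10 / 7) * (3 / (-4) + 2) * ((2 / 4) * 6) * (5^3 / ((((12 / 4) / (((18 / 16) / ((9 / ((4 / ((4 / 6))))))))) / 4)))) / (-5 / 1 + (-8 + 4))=-386.90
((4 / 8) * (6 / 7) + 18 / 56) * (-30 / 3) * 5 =-37.50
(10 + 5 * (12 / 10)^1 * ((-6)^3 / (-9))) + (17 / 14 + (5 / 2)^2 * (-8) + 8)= 1585 / 14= 113.21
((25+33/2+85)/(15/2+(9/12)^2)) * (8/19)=16192/2451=6.61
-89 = -89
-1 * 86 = -86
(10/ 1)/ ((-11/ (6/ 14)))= -30/ 77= -0.39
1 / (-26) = -1 / 26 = -0.04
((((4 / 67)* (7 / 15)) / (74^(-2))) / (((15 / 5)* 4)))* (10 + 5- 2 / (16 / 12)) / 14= 4107 / 335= 12.26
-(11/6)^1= -1.83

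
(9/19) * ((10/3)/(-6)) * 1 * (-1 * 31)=155/19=8.16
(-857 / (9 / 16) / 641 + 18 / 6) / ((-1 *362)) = -3595 / 2088378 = -0.00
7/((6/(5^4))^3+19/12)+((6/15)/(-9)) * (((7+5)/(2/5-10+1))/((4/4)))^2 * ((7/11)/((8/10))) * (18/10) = 57916991254380/13477999997759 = 4.30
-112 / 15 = -7.47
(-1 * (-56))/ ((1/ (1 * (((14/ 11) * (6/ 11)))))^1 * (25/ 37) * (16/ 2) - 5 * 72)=-21756/ 136835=-0.16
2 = 2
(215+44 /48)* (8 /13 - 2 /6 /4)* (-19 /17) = -4086007 /31824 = -128.39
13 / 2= 6.50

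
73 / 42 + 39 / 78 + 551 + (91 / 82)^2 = 78293333 / 141204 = 554.47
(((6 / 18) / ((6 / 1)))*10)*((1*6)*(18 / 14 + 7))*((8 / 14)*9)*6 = 41760 / 49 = 852.24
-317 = -317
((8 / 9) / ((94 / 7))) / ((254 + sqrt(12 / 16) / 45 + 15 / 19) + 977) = 0.00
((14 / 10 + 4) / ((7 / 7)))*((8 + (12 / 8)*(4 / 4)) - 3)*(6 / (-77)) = -1053 / 385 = -2.74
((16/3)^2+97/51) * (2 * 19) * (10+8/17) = 12074.30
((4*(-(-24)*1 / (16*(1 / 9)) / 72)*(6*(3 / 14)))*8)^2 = 2916 / 49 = 59.51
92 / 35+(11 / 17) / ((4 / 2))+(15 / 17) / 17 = 60771 / 20230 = 3.00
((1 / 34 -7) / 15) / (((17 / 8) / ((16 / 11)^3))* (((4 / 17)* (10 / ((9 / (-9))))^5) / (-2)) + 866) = -20224 / 391235195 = -0.00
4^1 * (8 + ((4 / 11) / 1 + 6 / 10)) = 1972 / 55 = 35.85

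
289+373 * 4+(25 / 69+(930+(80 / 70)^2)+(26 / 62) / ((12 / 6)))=2712.88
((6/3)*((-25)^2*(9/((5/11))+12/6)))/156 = 13625/78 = 174.68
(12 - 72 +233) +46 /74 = 6424 /37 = 173.62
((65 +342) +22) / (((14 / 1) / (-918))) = -196911 / 7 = -28130.14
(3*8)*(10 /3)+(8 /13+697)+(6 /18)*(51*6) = 11435 /13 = 879.62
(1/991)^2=1/982081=0.00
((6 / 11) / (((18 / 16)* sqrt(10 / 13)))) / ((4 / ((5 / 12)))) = sqrt(130) / 198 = 0.06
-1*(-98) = 98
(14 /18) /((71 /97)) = 679 /639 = 1.06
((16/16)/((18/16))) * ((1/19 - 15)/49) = -0.27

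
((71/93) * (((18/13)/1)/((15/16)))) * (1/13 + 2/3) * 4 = 263552/78585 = 3.35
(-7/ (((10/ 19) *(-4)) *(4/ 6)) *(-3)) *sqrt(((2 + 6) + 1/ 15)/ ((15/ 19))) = -4389 *sqrt(19)/ 400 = -47.83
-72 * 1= -72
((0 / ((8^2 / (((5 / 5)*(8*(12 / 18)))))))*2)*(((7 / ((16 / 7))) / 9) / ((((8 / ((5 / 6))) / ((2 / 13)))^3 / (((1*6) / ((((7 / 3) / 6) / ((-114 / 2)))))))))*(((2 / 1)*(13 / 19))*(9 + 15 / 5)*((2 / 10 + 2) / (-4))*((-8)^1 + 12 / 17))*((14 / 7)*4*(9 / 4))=0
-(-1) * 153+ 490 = 643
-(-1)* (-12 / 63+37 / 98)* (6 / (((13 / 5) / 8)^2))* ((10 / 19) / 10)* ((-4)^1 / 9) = -352000 / 1416051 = -0.25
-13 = -13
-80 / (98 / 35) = -200 / 7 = -28.57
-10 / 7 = -1.43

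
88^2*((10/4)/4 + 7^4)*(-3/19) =-55794552/19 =-2936555.37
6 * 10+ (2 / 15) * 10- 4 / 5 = 908 / 15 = 60.53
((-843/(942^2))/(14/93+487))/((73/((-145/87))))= 8711/195649859964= 0.00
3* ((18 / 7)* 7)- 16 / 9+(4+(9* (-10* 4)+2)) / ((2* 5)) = 757 / 45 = 16.82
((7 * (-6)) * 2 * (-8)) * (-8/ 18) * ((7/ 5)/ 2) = -3136/ 15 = -209.07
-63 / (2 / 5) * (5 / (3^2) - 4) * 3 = 3255 / 2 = 1627.50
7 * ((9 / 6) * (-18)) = -189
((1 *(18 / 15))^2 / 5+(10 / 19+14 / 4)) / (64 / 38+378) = 20493 / 1803500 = 0.01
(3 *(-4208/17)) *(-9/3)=37872/17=2227.76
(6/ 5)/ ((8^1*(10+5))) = 1/ 100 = 0.01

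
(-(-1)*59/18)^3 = 205379/5832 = 35.22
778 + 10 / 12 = 4673 / 6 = 778.83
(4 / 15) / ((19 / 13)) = 52 / 285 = 0.18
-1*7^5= -16807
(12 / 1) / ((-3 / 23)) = -92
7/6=1.17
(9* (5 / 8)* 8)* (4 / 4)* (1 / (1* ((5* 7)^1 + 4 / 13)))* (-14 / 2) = -8.92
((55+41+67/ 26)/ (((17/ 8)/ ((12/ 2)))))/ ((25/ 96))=5905152/ 5525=1068.81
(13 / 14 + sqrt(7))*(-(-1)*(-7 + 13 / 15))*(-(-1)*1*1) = -92*sqrt(7) / 15-598 / 105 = -21.92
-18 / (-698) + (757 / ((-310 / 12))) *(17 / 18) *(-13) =58390838 / 162285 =359.80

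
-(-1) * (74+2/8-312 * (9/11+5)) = -76605/44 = -1741.02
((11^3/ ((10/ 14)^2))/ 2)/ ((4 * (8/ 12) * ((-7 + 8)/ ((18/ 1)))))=8804.56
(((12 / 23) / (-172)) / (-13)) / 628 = 0.00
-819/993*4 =-1092/331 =-3.30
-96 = -96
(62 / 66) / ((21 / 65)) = 2015 / 693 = 2.91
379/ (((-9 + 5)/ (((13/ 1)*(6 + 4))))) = -24635/ 2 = -12317.50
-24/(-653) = 24/653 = 0.04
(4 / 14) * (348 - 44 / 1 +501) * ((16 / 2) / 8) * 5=1150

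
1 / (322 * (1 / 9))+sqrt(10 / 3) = 1.85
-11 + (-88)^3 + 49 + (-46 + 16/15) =-10222184/15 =-681478.93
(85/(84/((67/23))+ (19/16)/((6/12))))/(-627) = -45560/10489083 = -0.00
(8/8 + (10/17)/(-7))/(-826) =-109/98294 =-0.00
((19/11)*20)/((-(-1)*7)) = 380/77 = 4.94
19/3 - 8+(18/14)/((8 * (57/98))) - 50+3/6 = -11603/228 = -50.89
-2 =-2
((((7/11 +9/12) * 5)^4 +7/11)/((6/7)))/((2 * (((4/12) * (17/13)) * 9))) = 87522139523/254870528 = 343.40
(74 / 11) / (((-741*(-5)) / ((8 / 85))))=592 / 3464175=0.00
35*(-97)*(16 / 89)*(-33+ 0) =1792560 / 89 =20141.12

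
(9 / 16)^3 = 729 / 4096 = 0.18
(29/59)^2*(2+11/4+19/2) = 47937/13924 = 3.44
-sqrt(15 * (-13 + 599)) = -93.75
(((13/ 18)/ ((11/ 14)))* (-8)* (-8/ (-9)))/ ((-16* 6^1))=182/ 2673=0.07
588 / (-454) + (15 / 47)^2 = -598371 / 501443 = -1.19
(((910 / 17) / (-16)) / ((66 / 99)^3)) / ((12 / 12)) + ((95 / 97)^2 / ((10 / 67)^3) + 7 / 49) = 99369371921 / 358294720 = 277.34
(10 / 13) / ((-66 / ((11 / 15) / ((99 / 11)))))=-1 / 1053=-0.00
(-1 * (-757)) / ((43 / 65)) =1144.30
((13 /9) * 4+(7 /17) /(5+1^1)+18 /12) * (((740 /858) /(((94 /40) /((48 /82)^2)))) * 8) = 7.39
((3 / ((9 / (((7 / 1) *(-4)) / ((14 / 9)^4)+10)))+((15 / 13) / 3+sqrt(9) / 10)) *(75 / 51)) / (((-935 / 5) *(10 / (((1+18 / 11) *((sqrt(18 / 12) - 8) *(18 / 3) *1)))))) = 37612826 / 155926771 - 18806413 *sqrt(6) / 1247414168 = 0.20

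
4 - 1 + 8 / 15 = 53 / 15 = 3.53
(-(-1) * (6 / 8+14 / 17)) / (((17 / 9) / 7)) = 5.83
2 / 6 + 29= 88 / 3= 29.33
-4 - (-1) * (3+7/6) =1/6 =0.17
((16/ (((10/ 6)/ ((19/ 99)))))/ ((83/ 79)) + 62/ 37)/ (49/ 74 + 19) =3475364/ 19926225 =0.17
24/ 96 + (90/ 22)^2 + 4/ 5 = 43041/ 2420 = 17.79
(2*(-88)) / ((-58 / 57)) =5016 / 29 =172.97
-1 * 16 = -16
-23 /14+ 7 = 75 /14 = 5.36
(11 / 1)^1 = 11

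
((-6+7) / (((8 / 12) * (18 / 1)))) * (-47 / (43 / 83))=-3901 / 516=-7.56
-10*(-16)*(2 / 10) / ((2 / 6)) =96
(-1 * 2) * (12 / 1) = -24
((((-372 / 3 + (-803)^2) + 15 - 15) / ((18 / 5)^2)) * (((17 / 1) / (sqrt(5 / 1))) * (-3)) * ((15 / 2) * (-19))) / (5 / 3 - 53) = -1735277125 * sqrt(5) / 1232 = -3149511.05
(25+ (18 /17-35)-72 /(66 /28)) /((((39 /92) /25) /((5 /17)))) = -6532000 /9537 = -684.91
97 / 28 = 3.46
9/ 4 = 2.25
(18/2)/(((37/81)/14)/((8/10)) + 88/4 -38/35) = 204120/475261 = 0.43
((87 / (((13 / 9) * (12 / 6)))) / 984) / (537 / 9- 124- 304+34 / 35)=-27405 / 328950544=-0.00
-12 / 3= -4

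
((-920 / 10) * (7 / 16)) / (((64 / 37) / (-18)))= 53613 / 128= 418.85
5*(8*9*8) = 2880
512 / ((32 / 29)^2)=841 / 2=420.50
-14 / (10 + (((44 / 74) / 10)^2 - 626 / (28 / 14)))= 239575 / 5185027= 0.05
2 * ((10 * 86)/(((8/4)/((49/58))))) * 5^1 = 105350/29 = 3632.76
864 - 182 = 682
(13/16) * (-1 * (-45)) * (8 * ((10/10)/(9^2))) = 65/18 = 3.61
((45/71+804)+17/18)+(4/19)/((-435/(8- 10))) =2836355803/3520890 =805.58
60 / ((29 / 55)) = 3300 / 29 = 113.79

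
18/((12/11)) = 16.50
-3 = -3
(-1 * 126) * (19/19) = -126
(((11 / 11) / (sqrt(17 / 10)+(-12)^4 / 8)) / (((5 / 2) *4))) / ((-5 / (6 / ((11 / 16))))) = -248832 / 3695154265+48 *sqrt(170) / 18475771325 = -0.00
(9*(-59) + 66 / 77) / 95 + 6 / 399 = -3701 / 665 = -5.57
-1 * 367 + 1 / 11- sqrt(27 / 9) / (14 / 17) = -4036 / 11- 17 * sqrt(3) / 14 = -369.01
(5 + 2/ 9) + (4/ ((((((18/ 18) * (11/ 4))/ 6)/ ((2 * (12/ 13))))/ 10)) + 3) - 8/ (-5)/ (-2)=1084562/ 6435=168.54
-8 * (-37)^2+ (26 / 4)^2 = -10909.75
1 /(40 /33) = 33 /40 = 0.82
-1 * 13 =-13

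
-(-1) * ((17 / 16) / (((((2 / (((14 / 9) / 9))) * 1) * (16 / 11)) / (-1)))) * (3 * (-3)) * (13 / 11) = 1547 / 2304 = 0.67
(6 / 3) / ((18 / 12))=4 / 3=1.33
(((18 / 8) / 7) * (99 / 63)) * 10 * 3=1485 / 98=15.15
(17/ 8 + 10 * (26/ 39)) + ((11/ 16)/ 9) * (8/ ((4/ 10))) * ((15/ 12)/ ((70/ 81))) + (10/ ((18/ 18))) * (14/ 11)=175403/ 7392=23.73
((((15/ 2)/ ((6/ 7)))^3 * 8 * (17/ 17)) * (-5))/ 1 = -214375/ 8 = -26796.88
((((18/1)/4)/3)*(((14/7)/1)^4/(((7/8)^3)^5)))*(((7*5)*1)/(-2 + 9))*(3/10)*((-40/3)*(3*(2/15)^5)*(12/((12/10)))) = -4.50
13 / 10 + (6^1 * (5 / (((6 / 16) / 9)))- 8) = 7133 / 10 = 713.30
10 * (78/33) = 260/11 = 23.64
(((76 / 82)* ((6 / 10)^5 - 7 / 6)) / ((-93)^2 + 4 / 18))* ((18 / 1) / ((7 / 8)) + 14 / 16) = -4327203 / 1729175000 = -0.00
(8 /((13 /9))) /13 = 72 /169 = 0.43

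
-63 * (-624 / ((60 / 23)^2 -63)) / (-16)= 43.72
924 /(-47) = -19.66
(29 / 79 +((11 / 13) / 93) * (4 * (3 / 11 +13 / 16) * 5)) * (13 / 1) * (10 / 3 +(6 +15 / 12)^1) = 27392503 / 352656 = 77.67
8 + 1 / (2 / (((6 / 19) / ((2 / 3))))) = 313 / 38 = 8.24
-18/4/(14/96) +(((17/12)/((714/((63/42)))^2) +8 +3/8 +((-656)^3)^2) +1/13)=165696226724752930713205/2079168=79693524873773033.59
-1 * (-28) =28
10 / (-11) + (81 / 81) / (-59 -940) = -10001 / 10989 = -0.91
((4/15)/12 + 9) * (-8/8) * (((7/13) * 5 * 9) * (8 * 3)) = -68208/13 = -5246.77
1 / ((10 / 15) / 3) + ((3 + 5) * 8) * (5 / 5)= 137 / 2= 68.50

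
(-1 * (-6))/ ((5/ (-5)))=-6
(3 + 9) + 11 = 23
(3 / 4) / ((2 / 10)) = 15 / 4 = 3.75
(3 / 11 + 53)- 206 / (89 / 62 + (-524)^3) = 5227369189906 / 98124674989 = 53.27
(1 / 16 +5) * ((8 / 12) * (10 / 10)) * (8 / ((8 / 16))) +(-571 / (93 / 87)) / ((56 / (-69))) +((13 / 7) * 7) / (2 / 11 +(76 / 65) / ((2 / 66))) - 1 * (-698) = 33935495997 / 24059224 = 1410.50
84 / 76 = 21 / 19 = 1.11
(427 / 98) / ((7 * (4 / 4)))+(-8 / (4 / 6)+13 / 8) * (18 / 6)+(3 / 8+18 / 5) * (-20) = -43121 / 392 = -110.00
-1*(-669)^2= -447561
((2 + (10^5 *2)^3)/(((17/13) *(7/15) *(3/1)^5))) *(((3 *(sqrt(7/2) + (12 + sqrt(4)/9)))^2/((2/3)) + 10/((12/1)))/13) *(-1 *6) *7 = -467472500011799738.41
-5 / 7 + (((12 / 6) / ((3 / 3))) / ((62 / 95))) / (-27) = -4850 / 5859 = -0.83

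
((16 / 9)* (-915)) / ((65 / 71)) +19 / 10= -692219 / 390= -1774.92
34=34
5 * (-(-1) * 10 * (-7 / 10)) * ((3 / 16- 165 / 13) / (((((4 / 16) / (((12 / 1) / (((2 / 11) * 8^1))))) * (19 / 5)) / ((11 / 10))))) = 33045705 / 7904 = 4180.88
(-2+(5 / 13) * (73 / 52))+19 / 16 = -737 / 2704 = -0.27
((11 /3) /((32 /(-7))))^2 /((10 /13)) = 77077 /92160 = 0.84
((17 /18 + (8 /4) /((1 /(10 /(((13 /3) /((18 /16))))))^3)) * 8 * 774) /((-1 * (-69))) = 977861237 /303186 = 3225.28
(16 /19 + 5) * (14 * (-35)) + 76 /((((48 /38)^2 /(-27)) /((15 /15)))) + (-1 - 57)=-1278835 /304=-4206.69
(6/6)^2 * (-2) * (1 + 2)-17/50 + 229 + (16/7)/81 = 6313211/28350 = 222.69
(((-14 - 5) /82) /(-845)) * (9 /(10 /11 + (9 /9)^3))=627 /485030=0.00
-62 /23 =-2.70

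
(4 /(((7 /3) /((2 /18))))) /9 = 4 /189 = 0.02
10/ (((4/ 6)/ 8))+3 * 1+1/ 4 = 493/ 4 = 123.25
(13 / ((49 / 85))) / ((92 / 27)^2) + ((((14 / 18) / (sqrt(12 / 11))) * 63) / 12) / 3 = 49 * sqrt(33) / 216 + 805545 / 414736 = 3.25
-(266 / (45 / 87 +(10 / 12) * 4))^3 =-329661.51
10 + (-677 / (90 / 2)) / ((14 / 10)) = -47 / 63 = -0.75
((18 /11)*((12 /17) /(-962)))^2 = 11664 /8090462809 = 0.00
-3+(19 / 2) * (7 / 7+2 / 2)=16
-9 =-9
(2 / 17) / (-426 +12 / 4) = -2 / 7191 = -0.00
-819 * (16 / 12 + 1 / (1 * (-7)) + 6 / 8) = -6357 / 4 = -1589.25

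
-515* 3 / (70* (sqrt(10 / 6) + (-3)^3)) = 309* sqrt(15) / 30548 + 25029 / 30548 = 0.86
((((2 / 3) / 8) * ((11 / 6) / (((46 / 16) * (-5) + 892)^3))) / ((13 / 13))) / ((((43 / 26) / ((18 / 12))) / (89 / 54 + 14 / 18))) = 599456 / 1205453309319063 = 0.00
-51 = -51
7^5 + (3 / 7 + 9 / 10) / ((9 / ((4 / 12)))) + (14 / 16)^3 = 2710748941 / 161280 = 16807.72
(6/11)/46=3/253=0.01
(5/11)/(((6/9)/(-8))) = -60/11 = -5.45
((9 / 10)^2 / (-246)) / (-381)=9 / 1041400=0.00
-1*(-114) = 114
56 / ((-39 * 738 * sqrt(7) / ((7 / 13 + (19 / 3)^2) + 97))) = -64420 * sqrt(7) / 1683747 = -0.10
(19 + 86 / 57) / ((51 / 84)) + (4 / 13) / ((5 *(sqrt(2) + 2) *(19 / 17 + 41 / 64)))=4074277628 / 120490305 - 2176 *sqrt(2) / 124345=33.79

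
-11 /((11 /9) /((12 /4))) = -27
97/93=1.04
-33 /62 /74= -33 /4588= -0.01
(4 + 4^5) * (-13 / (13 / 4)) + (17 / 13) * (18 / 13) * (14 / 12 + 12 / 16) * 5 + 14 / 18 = -12453553 / 3042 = -4093.87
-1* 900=-900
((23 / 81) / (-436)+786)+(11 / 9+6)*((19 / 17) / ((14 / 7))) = 474315071 / 600372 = 790.04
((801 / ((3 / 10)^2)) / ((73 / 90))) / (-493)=-801000 / 35989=-22.26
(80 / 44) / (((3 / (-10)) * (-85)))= 40 / 561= 0.07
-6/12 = -1/2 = -0.50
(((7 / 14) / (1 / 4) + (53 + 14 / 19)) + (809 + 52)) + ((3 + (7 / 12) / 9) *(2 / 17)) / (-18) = 287808743 / 313956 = 916.72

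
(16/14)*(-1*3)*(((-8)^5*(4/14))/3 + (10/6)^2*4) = 1567264/147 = 10661.66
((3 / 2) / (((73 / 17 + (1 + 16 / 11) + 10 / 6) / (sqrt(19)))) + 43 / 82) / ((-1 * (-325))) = 43 / 26650 + 1683 * sqrt(19) / 3068650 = 0.00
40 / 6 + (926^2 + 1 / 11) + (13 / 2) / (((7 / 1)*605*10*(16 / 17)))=3486181899863 / 4065600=857482.76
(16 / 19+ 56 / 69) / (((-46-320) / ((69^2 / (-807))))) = 24932 / 935313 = 0.03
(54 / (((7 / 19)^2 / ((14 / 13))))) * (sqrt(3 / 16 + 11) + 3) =116964 / 91 + 9747 * sqrt(179) / 91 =2718.35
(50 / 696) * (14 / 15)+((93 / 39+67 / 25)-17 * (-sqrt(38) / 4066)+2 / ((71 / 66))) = 7.02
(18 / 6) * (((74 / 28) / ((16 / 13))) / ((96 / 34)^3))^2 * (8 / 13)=429576315493 / 25570087796736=0.02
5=5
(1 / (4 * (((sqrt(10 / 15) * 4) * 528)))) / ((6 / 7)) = 7 * sqrt(6) / 101376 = 0.00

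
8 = 8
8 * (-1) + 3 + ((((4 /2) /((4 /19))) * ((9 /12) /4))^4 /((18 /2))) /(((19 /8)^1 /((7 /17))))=-10709003 /2228224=-4.81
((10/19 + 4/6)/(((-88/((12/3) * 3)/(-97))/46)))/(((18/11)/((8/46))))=13192/171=77.15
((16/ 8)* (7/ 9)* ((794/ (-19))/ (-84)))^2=157609/ 263169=0.60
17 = 17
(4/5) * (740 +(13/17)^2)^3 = 39217315167785556/120687845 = 324948342.29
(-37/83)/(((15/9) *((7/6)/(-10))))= 2.29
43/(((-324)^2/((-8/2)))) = -43/26244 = -0.00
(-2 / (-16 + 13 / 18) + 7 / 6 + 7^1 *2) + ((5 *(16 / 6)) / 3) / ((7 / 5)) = 640061 / 34650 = 18.47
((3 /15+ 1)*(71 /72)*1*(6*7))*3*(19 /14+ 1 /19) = 15975 /76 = 210.20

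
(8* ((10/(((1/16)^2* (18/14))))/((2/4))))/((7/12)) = 54613.33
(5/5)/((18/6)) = 1/3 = 0.33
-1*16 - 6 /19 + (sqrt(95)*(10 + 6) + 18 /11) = -3068 /209 + 16*sqrt(95) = 141.27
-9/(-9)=1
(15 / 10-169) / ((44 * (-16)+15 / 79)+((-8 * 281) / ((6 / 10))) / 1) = 0.04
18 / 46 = 9 / 23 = 0.39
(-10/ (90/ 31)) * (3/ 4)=-2.58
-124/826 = -62/413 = -0.15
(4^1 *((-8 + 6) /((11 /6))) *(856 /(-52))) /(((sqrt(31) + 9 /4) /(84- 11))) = -26994816 /59345 + 11997696 *sqrt(31) /59345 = 670.75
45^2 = 2025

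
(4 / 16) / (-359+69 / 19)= -19 / 27008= -0.00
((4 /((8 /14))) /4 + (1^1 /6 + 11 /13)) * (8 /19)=862 /741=1.16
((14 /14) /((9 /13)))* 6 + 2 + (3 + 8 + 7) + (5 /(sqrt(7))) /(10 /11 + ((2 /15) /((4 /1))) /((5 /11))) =8250* sqrt(7) /11347 + 86 /3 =30.59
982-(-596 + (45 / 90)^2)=6311 / 4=1577.75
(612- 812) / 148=-50 / 37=-1.35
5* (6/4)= 15/2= 7.50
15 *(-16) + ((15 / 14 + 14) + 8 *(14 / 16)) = -3051 / 14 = -217.93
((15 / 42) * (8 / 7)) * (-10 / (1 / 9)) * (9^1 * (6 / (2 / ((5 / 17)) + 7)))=-162000 / 1127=-143.74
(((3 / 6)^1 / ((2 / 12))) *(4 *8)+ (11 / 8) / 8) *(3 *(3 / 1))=55395 / 64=865.55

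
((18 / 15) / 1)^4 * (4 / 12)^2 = 144 / 625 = 0.23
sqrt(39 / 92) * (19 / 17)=19 * sqrt(897) / 782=0.73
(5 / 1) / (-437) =-5 / 437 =-0.01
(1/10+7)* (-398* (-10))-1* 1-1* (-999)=29256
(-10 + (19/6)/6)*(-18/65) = 341/130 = 2.62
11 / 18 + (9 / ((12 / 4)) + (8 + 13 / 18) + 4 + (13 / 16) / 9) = 2365 / 144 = 16.42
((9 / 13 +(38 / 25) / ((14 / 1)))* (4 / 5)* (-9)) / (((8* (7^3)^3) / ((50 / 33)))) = -5466 / 201969803035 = -0.00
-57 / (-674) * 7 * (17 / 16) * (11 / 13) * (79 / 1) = 5894427 / 140192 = 42.05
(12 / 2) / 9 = 0.67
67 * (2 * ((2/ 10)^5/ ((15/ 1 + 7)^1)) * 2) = 134/ 34375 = 0.00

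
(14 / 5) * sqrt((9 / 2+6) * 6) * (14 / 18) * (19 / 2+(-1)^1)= 833 * sqrt(7) / 15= 146.93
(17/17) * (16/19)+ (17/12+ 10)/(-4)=-1835/912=-2.01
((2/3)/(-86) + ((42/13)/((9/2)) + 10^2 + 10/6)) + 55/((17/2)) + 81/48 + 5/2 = 51560215/456144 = 113.03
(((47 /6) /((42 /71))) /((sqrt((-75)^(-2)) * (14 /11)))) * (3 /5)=468.20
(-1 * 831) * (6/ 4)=-1246.50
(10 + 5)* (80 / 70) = 120 / 7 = 17.14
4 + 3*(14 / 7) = 10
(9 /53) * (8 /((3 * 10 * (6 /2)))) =4 /265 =0.02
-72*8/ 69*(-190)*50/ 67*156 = 284544000/ 1541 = 184648.93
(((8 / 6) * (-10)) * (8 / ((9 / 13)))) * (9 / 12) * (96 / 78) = -1280 / 9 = -142.22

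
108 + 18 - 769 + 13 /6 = -3845 /6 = -640.83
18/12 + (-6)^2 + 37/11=899/22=40.86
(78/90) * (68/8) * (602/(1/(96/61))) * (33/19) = 70246176/5795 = 12121.86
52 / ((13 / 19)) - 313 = -237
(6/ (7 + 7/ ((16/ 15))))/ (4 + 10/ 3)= 144/ 2387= 0.06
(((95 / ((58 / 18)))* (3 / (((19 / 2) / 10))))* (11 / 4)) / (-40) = -1485 / 232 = -6.40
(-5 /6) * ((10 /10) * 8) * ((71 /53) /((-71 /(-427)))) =-8540 /159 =-53.71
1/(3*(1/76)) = 76/3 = 25.33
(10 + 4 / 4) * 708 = 7788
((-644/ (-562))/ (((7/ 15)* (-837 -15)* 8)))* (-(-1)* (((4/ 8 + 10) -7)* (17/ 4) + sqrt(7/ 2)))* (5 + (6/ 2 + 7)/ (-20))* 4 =-123165/ 1276864 -1035* sqrt(14)/ 319216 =-0.11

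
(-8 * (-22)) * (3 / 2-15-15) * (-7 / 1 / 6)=5852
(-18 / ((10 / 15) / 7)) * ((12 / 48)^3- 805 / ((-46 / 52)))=-11007549 / 64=-171992.95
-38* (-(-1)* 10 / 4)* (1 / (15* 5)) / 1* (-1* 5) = 19 / 3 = 6.33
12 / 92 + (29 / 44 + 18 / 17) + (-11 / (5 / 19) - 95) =-11608541 / 86020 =-134.95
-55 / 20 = -2.75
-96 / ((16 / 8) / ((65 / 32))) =-195 / 2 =-97.50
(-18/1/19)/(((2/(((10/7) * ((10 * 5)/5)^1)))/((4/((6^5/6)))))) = -25/1197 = -0.02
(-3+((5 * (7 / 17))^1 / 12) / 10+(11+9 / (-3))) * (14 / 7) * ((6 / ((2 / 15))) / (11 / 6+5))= 92115 / 1394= 66.08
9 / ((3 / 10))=30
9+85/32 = 373/32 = 11.66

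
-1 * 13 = -13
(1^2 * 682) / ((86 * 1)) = 341 / 43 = 7.93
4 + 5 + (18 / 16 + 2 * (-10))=-79 / 8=-9.88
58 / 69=0.84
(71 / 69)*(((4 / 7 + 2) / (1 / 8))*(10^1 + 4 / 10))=220.14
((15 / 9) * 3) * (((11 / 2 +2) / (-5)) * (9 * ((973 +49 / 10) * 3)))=-792099 / 4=-198024.75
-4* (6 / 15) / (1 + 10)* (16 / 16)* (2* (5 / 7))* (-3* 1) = 48 / 77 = 0.62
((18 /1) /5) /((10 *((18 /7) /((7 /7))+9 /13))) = 91 /825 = 0.11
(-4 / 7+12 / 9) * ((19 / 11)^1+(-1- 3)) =-1.73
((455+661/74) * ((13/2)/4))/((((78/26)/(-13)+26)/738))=2140915491/99160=21590.52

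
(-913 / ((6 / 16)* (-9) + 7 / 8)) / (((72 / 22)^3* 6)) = 1215203 / 699840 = 1.74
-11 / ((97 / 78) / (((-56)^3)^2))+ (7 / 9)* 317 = -238154043143989 / 873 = -272799591230.23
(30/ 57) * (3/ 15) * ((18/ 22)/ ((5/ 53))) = 954/ 1045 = 0.91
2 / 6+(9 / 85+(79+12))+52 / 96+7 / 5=63499 / 680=93.38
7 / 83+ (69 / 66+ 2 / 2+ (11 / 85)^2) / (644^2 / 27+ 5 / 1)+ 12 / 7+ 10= 452049517054419 / 38313316106450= 11.80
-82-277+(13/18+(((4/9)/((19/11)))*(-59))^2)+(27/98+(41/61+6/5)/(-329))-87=-4406433115727/20539317015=-214.54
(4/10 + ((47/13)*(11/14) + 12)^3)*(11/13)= 1083900924051/391856920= 2766.06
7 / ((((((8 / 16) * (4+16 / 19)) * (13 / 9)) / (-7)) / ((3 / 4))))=-25137 / 2392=-10.51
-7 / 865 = -0.01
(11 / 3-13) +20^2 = 1172 / 3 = 390.67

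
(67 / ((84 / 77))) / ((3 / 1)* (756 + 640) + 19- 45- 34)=0.01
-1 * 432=-432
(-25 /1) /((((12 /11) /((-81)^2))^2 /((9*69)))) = -8984926840725 /16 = -561557927545.31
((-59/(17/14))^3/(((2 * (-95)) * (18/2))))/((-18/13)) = -1831569922/37805535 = -48.45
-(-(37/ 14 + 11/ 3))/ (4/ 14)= 22.08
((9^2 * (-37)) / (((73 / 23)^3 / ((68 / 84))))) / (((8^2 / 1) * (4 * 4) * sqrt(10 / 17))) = -206632161 * sqrt(170) / 27884738560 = -0.10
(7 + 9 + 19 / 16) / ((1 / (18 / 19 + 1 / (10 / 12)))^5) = 242897776704 / 309512375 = 784.78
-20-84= -104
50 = 50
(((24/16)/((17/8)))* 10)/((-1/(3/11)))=-360/187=-1.93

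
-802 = -802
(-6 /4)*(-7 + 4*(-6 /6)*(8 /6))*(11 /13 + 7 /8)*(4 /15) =6623 /780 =8.49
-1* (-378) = 378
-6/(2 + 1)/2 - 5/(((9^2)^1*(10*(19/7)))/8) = -1567/1539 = -1.02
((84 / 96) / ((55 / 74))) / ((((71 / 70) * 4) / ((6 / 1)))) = 5439 / 3124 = 1.74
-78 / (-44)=39 / 22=1.77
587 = 587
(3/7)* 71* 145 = 30885/7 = 4412.14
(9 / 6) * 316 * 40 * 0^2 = 0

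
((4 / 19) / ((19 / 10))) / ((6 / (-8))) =-160 / 1083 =-0.15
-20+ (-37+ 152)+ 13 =108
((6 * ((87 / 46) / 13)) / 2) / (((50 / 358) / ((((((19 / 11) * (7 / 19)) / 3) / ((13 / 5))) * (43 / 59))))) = 4687473 / 25226630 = 0.19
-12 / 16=-3 / 4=-0.75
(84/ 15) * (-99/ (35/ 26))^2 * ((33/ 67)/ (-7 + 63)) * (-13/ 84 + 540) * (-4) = -1652450030946/ 2872625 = -575240.43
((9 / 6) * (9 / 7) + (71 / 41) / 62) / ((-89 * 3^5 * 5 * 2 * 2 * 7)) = -17407 / 26938158660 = -0.00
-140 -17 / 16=-2257 / 16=-141.06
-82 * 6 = -492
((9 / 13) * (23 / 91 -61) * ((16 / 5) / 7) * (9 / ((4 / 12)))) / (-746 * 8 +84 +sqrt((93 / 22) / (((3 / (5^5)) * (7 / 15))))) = 537321600 * sqrt(14322) / 44139809350819 +2782208259072 / 31528435250585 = 0.09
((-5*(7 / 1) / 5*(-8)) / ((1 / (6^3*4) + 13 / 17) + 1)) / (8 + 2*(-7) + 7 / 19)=-15628032 / 2775259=-5.63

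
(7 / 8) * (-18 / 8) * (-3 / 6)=63 / 64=0.98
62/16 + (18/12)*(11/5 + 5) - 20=-5.32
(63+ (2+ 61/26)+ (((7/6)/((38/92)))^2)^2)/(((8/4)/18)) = 35952912017/30495114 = 1178.97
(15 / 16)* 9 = 135 / 16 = 8.44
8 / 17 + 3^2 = 161 / 17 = 9.47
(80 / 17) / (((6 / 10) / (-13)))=-5200 / 51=-101.96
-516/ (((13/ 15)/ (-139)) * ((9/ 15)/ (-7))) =-12551700/ 13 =-965515.38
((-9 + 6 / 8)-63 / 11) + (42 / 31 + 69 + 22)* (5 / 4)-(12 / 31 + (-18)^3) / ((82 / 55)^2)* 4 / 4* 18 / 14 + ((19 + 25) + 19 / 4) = 3523.33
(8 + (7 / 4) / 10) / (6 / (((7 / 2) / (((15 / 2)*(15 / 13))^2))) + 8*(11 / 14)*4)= 386841 / 7264760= 0.05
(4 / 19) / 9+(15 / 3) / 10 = 179 / 342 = 0.52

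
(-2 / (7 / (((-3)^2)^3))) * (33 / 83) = -48114 / 581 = -82.81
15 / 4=3.75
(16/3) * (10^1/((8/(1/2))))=10/3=3.33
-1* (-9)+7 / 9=88 / 9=9.78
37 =37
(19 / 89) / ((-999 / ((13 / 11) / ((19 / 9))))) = -13 / 108669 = -0.00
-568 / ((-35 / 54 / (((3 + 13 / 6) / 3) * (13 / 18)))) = 114452 / 105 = 1090.02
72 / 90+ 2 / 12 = 29 / 30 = 0.97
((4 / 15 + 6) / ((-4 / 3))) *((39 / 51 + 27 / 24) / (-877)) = 12079 / 1192720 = 0.01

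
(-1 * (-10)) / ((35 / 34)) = 68 / 7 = 9.71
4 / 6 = 0.67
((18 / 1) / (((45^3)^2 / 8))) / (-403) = -16 / 371824171875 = -0.00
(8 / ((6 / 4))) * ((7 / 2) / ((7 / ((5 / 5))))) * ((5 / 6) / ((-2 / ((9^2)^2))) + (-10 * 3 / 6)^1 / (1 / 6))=-7370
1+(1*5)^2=26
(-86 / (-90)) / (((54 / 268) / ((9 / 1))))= 5762 / 135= 42.68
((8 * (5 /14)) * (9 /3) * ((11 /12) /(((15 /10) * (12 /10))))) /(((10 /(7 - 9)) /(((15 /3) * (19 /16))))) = -5225 /1008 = -5.18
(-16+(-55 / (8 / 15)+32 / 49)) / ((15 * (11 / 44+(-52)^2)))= -46441 / 15900990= -0.00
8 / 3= 2.67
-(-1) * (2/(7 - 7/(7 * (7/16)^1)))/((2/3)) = 7/11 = 0.64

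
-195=-195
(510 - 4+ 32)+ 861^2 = 741859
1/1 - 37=-36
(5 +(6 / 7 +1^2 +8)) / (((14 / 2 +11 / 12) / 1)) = 1248 / 665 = 1.88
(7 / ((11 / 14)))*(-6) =-588 / 11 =-53.45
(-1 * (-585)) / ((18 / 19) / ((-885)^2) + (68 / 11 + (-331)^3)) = -818470125 / 50737711309781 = -0.00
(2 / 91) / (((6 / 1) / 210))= 10 / 13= 0.77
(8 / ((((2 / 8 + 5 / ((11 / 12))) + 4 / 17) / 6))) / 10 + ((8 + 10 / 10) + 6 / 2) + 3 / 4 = 401591 / 29620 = 13.56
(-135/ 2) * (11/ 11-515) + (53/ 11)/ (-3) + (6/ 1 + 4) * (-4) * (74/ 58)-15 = 33138383/ 957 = 34627.36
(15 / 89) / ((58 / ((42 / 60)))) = 21 / 10324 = 0.00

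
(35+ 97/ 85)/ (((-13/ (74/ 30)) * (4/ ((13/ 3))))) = -9472/ 1275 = -7.43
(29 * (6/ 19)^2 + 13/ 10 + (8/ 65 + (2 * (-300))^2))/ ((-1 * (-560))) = 3379000501/ 5256160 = 642.86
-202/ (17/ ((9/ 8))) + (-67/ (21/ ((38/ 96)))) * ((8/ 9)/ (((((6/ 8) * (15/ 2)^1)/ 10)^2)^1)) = -52827835/ 3123036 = -16.92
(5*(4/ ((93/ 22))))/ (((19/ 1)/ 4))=1760/ 1767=1.00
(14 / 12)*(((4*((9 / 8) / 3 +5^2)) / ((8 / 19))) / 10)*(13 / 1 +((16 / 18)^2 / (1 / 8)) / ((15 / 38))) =951741749 / 1166400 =815.97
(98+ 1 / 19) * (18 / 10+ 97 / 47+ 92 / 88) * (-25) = -236424015 / 19646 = -12034.21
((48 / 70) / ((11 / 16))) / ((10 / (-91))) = -2496 / 275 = -9.08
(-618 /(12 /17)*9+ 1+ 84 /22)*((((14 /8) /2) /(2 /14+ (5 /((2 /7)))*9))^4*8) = -998711419643 /16702519666483904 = -0.00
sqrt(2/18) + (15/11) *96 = 4331/33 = 131.24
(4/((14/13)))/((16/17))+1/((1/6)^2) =2237/56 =39.95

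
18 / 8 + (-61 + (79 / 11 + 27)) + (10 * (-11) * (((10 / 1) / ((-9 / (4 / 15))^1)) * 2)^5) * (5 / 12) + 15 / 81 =-39838869541 / 1894055724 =-21.03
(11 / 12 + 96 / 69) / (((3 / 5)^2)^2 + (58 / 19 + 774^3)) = 7564375 / 1519727021089764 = 0.00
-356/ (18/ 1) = -178/ 9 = -19.78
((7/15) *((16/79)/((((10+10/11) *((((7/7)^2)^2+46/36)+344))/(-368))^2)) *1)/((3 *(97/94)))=20382208/70347297875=0.00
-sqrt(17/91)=-0.43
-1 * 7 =-7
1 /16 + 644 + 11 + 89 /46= 241775 /368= 657.00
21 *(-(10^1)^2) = -2100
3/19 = 0.16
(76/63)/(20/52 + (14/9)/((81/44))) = 80028/81571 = 0.98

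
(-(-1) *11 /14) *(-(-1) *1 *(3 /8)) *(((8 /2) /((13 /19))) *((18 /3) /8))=1.29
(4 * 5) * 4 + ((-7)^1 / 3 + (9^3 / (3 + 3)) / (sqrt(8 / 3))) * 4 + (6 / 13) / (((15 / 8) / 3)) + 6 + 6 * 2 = 17434 / 195 + 243 * sqrt(6) / 2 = 387.02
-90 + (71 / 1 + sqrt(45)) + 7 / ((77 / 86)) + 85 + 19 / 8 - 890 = -71615 / 88 + 3 * sqrt(5) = -807.10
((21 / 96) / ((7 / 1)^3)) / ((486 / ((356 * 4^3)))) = 356 / 11907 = 0.03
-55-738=-793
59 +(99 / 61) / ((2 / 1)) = 7297 / 122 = 59.81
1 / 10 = 0.10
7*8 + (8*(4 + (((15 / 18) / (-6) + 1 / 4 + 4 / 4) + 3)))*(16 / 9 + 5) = 40160 / 81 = 495.80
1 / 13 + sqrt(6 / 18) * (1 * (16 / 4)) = 1 / 13 + 4 * sqrt(3) / 3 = 2.39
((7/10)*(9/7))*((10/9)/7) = 1/7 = 0.14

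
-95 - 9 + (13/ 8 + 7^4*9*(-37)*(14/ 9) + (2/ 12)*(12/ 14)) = -69653933/ 56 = -1243820.23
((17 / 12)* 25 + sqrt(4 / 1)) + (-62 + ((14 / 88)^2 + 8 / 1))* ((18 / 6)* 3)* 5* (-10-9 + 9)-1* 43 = 70517911 / 2904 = 24283.03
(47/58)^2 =2209/3364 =0.66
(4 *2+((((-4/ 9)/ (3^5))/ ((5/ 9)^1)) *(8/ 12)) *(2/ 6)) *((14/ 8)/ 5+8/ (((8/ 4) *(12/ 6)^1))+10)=5401396/ 54675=98.79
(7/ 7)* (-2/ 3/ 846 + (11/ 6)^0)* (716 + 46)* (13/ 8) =523367/ 423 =1237.27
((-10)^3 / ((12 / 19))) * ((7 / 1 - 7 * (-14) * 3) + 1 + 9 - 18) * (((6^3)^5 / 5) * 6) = -261751980913459200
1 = 1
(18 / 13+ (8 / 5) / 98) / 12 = 2231 / 19110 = 0.12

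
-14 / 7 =-2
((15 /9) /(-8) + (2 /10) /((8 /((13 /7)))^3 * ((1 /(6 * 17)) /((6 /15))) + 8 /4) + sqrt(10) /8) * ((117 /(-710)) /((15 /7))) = 382255601 /31496594000 - 273 * sqrt(10) /28400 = -0.02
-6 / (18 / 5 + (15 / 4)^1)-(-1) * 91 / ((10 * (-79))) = -36059 / 38710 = -0.93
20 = 20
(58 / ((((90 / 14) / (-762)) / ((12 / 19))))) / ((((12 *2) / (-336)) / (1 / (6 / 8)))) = 23099776 / 285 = 81051.85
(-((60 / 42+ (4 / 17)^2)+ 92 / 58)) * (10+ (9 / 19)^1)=-35843084 / 1114673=-32.16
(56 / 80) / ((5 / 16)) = 56 / 25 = 2.24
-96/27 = -32/9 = -3.56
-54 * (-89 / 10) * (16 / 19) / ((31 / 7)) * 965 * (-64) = -3324367872 / 589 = -5644088.07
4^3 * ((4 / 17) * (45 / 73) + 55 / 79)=53.84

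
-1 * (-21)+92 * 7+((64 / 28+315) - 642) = 2382 / 7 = 340.29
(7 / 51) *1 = 7 / 51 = 0.14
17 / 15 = 1.13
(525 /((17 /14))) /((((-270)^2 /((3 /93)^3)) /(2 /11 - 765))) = -412237 /2707465662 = -0.00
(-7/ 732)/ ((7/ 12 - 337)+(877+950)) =-7/ 1091107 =-0.00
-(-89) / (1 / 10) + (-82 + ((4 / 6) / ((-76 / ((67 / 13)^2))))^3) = 5778022511399399 / 7151129913096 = 807.99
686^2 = 470596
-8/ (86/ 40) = -160/ 43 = -3.72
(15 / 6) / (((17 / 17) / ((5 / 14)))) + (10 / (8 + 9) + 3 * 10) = 14985 / 476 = 31.48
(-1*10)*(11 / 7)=-15.71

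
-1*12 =-12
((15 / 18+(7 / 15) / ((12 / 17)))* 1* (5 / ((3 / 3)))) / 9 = 269 / 324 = 0.83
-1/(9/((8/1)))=-8/9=-0.89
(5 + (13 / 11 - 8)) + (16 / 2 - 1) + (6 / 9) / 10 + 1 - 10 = -619 / 165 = -3.75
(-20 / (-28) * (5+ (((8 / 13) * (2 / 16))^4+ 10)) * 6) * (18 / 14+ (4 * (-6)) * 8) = -17158060800 / 1399489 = -12260.23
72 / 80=9 / 10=0.90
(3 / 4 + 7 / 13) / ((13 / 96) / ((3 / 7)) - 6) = -4824 / 21281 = -0.23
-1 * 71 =-71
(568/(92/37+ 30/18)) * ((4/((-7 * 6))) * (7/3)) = -42032/1383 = -30.39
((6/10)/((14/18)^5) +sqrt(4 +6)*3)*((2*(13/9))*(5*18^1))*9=82904796/16807 +7020*sqrt(10)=27131.94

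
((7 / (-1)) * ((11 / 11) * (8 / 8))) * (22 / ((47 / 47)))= -154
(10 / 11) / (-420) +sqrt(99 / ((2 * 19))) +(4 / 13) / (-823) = -12547 / 4942938 +3 * sqrt(418) / 38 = 1.61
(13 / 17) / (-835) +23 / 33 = 326056 / 468435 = 0.70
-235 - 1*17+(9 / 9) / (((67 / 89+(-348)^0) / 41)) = -35663 / 156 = -228.61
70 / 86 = 0.81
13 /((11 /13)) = 169 /11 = 15.36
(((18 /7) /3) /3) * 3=6 /7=0.86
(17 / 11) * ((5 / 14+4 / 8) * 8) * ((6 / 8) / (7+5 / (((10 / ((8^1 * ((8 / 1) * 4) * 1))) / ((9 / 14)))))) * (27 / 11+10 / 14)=149328 / 529375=0.28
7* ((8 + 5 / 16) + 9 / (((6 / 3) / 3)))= 2443 / 16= 152.69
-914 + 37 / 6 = -5447 / 6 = -907.83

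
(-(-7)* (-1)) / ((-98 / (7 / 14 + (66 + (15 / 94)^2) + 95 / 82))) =24520289 / 5071864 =4.83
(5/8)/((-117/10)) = -25/468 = -0.05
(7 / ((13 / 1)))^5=16807 / 371293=0.05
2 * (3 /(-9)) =-2 /3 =-0.67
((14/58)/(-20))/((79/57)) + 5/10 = 22511/45820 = 0.49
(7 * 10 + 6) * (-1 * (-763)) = 57988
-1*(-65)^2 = -4225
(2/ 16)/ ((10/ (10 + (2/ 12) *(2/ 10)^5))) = 0.13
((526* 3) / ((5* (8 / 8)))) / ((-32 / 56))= -5523 / 10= -552.30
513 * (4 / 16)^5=513 / 1024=0.50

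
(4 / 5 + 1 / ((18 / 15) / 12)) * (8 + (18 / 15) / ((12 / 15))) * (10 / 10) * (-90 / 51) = -3078 / 17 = -181.06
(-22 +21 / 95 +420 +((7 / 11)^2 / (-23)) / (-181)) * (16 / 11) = 304901591488 / 526390535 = 579.23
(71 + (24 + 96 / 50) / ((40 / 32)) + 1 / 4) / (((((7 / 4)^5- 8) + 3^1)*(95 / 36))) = 423871488 / 138783125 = 3.05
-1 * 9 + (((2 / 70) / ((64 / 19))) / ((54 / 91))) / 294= -45722633 / 5080320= -9.00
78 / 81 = 26 / 27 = 0.96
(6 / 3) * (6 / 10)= 6 / 5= 1.20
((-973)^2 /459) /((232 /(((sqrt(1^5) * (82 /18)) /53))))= 38815889 /50794776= 0.76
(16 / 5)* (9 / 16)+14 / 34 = 188 / 85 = 2.21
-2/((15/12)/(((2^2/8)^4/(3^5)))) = -1/2430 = -0.00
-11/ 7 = -1.57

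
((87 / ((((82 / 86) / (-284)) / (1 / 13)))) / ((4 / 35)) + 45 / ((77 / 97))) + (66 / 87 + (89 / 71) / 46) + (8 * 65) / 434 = -2094678142868737 / 120501875494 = -17382.95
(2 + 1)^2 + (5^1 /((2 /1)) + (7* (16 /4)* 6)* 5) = 1703 /2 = 851.50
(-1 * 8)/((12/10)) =-20/3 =-6.67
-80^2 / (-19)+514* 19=191954 / 19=10102.84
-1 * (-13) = 13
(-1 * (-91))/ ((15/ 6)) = 182/ 5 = 36.40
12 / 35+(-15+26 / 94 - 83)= -160191 / 1645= -97.38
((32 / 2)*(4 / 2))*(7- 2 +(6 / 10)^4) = 102592 / 625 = 164.15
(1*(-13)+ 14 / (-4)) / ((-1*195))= 11 / 130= 0.08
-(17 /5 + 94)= -97.40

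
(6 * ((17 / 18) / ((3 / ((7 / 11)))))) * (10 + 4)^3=3298.34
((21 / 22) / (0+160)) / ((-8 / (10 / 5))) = -21 / 14080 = -0.00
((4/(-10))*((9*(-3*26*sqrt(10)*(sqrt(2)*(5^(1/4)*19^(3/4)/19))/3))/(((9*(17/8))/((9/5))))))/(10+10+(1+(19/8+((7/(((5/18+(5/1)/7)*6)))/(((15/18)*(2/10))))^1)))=299520*95^(3/4)/9829213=0.93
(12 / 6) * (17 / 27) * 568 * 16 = 11444.15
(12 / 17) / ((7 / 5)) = 60 / 119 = 0.50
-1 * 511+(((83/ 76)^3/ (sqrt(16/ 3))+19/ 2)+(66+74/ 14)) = -6023/ 14+571787 * sqrt(3)/ 1755904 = -429.65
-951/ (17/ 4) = -3804/ 17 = -223.76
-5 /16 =-0.31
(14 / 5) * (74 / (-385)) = -148 / 275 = -0.54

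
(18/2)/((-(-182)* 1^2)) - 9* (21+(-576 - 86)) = 1049967/182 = 5769.05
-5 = -5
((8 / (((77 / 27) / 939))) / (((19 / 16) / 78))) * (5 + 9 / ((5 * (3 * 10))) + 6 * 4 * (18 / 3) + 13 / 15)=948752258688 / 36575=25939911.38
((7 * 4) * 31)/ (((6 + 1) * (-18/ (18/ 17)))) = -124/ 17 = -7.29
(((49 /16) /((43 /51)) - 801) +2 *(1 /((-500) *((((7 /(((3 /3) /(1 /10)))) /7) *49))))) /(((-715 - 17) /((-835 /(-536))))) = 112227709571 /66134853120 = 1.70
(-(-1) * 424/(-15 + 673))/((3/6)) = 424/329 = 1.29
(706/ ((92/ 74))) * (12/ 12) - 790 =-5109/ 23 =-222.13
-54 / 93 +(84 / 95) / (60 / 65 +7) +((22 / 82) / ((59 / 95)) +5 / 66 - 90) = -4356703548137 / 48428646090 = -89.96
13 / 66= 0.20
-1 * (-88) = 88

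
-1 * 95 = -95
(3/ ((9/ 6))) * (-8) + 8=-8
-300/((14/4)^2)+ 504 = 23496/49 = 479.51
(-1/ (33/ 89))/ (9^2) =-89/ 2673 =-0.03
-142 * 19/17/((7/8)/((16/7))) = -345344/833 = -414.58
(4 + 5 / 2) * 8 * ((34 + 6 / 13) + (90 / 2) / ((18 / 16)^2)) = 32768 / 9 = 3640.89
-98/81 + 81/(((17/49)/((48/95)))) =15273202/130815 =116.75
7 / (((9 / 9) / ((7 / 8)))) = 6.12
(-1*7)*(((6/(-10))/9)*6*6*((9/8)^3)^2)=11160261/327680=34.06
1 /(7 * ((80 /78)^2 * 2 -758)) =-1521 /8048026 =-0.00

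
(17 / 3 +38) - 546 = -1507 / 3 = -502.33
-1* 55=-55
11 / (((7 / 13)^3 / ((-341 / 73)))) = -8240947 / 25039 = -329.12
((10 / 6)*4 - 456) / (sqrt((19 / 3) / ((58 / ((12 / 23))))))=-674*sqrt(25346) / 57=-1882.52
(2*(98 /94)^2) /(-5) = -4802 /11045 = -0.43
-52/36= -13/9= -1.44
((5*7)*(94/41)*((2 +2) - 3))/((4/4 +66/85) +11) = 139825/22263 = 6.28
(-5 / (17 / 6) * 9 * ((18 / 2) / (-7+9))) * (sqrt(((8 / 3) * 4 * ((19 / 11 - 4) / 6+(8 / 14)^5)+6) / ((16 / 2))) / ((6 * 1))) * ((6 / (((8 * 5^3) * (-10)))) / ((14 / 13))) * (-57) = -60021 * sqrt(167163227) / 3591896000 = -0.22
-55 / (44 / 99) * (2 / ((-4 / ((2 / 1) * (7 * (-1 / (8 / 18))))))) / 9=-3465 / 16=-216.56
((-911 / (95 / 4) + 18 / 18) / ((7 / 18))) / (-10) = 4563 / 475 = 9.61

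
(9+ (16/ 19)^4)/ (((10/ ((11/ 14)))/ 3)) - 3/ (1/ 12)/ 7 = -2.90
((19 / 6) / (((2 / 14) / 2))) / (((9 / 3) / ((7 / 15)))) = 931 / 135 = 6.90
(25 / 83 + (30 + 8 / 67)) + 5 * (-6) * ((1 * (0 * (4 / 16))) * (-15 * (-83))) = 169169 / 5561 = 30.42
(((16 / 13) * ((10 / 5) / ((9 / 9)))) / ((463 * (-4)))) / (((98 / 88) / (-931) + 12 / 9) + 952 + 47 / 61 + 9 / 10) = -6119520 / 4396998140509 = -0.00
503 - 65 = 438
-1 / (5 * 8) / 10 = -1 / 400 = -0.00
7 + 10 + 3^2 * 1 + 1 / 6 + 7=199 / 6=33.17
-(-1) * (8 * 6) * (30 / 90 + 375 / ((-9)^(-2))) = 1458016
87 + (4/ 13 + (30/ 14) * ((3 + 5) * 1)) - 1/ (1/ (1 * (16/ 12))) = 28151/ 273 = 103.12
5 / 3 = 1.67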